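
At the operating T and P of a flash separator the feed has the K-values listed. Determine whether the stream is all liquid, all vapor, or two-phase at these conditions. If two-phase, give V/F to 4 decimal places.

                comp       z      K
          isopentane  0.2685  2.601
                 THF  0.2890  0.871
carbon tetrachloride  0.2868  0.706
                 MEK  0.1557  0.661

ΣzᵢKᵢ = 1.2555; Σzᵢ/Kᵢ = 1.0768.
Both exceed 1, so a two-phase solution exists.
Iterate (Newton) starting at ψ = 0.5:
  ψ = 0.5000: g = 0.03649, g' = -0.2778 → ψ = 0.6314
  ψ = 0.6314: g = 0.00250, g' = -0.2423 → ψ = 0.6417
Converged at ψ = 0.6417.

two-phase, V/F = 0.6417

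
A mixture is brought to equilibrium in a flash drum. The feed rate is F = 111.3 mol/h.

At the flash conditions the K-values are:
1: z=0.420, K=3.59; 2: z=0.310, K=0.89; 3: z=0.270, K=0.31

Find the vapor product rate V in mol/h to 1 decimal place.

Rachford–Rice: g(ψ) = Σ zᵢ(Kᵢ−1)/(1+ψ(Kᵢ−1)) = 0.
Feasibility: ΣzᵢKᵢ = 1.867, Σzᵢ/Kᵢ = 1.336 — both > 1, two phases present.
Newton iteration, ψ⁰ = 0.33:
  ψ = 0.330: g = 0.3099, g' = -1.039 → ψ = 0.628
  ψ = 0.628: g = 0.0485, g' = -0.813 → ψ = 0.688
  ψ = 0.688: g = -0.0005, g' = -0.834 → ψ = 0.687
Converged at ψ = 0.687.
Then V = ψ·F = 0.6874·111.3 = 76.5 mol/h and L = F − V = 34.8 mol/h.

V = 76.5 mol/h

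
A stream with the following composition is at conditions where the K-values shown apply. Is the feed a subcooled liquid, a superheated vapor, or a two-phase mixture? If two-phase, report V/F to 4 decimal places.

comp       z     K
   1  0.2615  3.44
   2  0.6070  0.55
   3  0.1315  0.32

two-phase, V/F = 0.2277

ΣzᵢKᵢ = 1.2755; Σzᵢ/Kᵢ = 1.5906.
Both exceed 1, so a two-phase solution exists.
Newton–Raphson from ψ = 0.43:
  ψ = 0.4300: g = -0.15369, g' = -0.6812 → ψ = 0.2044
  ψ = 0.2044: g = 0.02108, g' = -0.9243 → ψ = 0.2272
  ψ = 0.2272: g = 0.00049, g' = -0.8820 → ψ = 0.2277
Converged at ψ = 0.2277.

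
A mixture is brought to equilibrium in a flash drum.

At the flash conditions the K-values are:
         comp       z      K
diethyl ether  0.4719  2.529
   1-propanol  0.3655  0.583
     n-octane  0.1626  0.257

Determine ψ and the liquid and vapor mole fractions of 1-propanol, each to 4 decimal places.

Newton–Raphson from ψ = 0.5:
  ψ = 0.5000: g = 0.02413, g' = -0.6830 → ψ = 0.5353
Converged at ψ = 0.5353.
Compositions from xᵢ = zᵢ/(1+ψ(Kᵢ−1)), yᵢ = Kᵢxᵢ:
  diethyl ether: x = 0.2595, y = 0.6563
  1-propanol: x = 0.4705, y = 0.2743
  n-octane: x = 0.2700, y = 0.0694

ψ = 0.5353, x_1-propanol = 0.4705, y_1-propanol = 0.2743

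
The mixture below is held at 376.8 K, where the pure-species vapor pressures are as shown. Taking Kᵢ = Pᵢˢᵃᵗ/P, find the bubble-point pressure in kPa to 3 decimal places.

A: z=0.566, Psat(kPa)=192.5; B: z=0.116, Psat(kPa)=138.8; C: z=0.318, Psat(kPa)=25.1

Pbub = 133.038 kPa

At the bubble point ψ → 0, so ΣzᵢKᵢ = 1 with Kᵢ = Pᵢˢᵃᵗ/P ⇒ P = ΣzᵢPᵢˢᵃᵗ.
P = 0.566·192.5 + 0.116·138.8 + 0.318·25.1 = 133.038 kPa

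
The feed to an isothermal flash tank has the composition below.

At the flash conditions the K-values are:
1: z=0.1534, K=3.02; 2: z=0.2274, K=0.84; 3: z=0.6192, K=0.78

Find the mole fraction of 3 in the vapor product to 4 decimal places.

y_3 = 0.5211

Rachford–Rice: g(ψ) = Σ zᵢ(Kᵢ−1)/(1+ψ(Kᵢ−1)) = 0.
g(0) = ΣzᵢKᵢ − 1 = 0.1373 and g(1) = 1 − Σzᵢ/Kᵢ = -0.1154, so a root lies in (0, 1).
Newton iteration, ψ⁰ = 0.5:
  ψ = 0.5000: g = -0.03845, g' = -0.1996 → ψ = 0.3074
  ψ = 0.3074: g = 0.00679, g' = -0.2791 → ψ = 0.3317
  ψ = 0.3317: g = 0.00016, g' = -0.2658 → ψ = 0.3324
Converged at ψ = 0.3324.
Compositions from xᵢ = zᵢ/(1+ψ(Kᵢ−1)), yᵢ = Kᵢxᵢ:
  1: x = 0.0918, y = 0.2772
  2: x = 0.2402, y = 0.2017
  3: x = 0.6680, y = 0.5211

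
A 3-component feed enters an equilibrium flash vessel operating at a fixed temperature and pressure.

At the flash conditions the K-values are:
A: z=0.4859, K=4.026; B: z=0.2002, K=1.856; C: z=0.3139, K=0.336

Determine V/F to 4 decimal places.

V/F = 0.8781

Rachford–Rice: g(V/F) = Σ zᵢ(Kᵢ−1)/(1+V/F(Kᵢ−1)) = 0.
g(0) = ΣzᵢKᵢ − 1 = 1.4333 and g(1) = 1 − Σzᵢ/Kᵢ = -0.1628, so a root lies in (0, 1).
Iterate (Newton) starting at V/F = 0.35:
  V/F = 0.3500: g = 0.57440, g' = -1.3711 → V/F = 0.7689
  V/F = 0.7689: g = 0.11946, g' = -1.0331 → V/F = 0.8846
  V/F = 0.8846: g = -0.00766, g' = -1.1894 → V/F = 0.8781
Converged at V/F = 0.8781.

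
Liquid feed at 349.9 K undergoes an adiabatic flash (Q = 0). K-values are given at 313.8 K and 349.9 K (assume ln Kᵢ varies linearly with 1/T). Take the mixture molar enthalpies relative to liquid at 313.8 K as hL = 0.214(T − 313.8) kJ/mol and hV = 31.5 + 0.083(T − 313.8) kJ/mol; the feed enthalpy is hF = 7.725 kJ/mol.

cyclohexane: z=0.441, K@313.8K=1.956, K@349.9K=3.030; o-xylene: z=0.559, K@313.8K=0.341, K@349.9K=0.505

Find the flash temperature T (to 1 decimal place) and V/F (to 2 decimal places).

T = 320.4 K, V/F = 0.21

Adiabatic flash: solve Rachford–Rice at each trial T, then check hF = ψ·hV(T) + (1−ψ)·hL(T).
  T = 313.8 K: K = (1.956, 0.341), RR gives ψ = 0.084, H_out = 2.661 kJ/mol
  T = 349.9 K: K = (3.030, 0.505), RR gives ψ = 0.616, H_out = 24.204 kJ/mol
  T = 331.9 K: K = (2.465, 0.420), RR gives ψ = 0.378, H_out = 14.895 kJ/mol
  T = 322.9 K: K = (2.204, 0.380), RR gives ψ = 0.247, H_out = 9.425 kJ/mol
  T = 318.4 K: K = (2.080, 0.360), RR gives ψ = 0.172, H_out = 6.286 kJ/mol
  T = 320.6 K: K = (2.140, 0.370), RR gives ψ = 0.209, H_out = 7.863 kJ/mol
Linear interpolation between T = 318.4 (H_out = 6.286) and T = 320.6 (H_out = 7.863) on hF = 7.725 gives T ≈ 320.4 K, at which ψ = 0.21.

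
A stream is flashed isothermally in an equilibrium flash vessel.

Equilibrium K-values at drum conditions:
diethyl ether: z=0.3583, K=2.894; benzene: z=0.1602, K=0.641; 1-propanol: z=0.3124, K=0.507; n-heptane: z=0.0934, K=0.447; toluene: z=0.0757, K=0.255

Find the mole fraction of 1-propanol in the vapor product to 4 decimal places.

Newton–Raphson from V/F = 0.5:
  V/F = 0.5000: g = -0.08721, g' = -0.6647 → V/F = 0.3688
  V/F = 0.3688: g = 0.00236, g' = -0.7113 → V/F = 0.3721
Converged at V/F = 0.3721.
Compositions from xᵢ = zᵢ/(1+V/F(Kᵢ−1)), yᵢ = Kᵢxᵢ:
  diethyl ether: x = 0.2102, y = 0.6082
  benzene: x = 0.1849, y = 0.1185
  1-propanol: x = 0.3826, y = 0.1940
  n-heptane: x = 0.1176, y = 0.0526
  toluene: x = 0.1047, y = 0.0267

y_1-propanol = 0.1940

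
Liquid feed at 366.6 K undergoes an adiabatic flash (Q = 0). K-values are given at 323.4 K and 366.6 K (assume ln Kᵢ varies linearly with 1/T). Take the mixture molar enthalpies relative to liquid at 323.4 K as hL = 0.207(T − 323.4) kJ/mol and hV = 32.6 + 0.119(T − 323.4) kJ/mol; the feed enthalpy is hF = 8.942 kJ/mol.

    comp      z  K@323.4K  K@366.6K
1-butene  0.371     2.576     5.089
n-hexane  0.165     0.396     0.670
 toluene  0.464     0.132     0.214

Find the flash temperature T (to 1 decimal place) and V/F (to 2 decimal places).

Adiabatic flash: solve Rachford–Rice at each trial T, then check hF = ψ·hV(T) + (1−ψ)·hL(T).
  T = 323.4 K: K = (2.576, 0.396, 0.132), RR gives ψ = 0.065, H_out = 2.114 kJ/mol
  T = 366.6 K: K = (5.089, 0.670, 0.214), RR gives ψ = 0.388, H_out = 20.104 kJ/mol
  T = 345.0 K: K = (3.699, 0.524, 0.171), RR gives ψ = 0.265, H_out = 12.618 kJ/mol
  T = 334.2 K: K = (3.105, 0.457, 0.151), RR gives ψ = 0.181, H_out = 7.976 kJ/mol
  T = 339.6 K: K = (3.393, 0.490, 0.161), RR gives ψ = 0.226, H_out = 10.408 kJ/mol
  T = 336.9 K: K = (3.247, 0.474, 0.156), RR gives ψ = 0.205, H_out = 9.224 kJ/mol
  T = 335.5 K: K = (3.173, 0.465, 0.153), RR gives ψ = 0.193, H_out = 8.585 kJ/mol
Linear interpolation between T = 335.5 (H_out = 8.585) and T = 336.9 (H_out = 9.224) on hF = 8.942 gives T ≈ 336.3 K, at which ψ = 0.20.

T = 336.3 K, V/F = 0.20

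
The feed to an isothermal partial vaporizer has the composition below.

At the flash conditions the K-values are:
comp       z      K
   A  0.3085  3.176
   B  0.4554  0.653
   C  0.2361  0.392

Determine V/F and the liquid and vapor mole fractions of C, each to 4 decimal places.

V/F = 0.3781, x_C = 0.3066, y_C = 0.1202

Rachford–Rice: g(V/F) = Σ zᵢ(Kᵢ−1)/(1+V/F(Kᵢ−1)) = 0.
Check two-phase: ΣzᵢKᵢ = 1.3697 > 1 and Σzᵢ/Kᵢ = 1.3968 > 1, so g(0) = 0.3697 > 0 and g(1) = -0.3968 < 0.
Newton iteration, V/F⁰ = 0.33:
  V/F = 0.3300: g = 0.03269, g' = -0.7014 → V/F = 0.3766
  V/F = 0.3766: g = 0.00099, g' = -0.6606 → V/F = 0.3781
Converged at V/F = 0.3781.
Compositions from xᵢ = zᵢ/(1+V/F(Kᵢ−1)), yᵢ = Kᵢxᵢ:
  A: x = 0.1692, y = 0.5375
  B: x = 0.5242, y = 0.3423
  C: x = 0.3066, y = 0.1202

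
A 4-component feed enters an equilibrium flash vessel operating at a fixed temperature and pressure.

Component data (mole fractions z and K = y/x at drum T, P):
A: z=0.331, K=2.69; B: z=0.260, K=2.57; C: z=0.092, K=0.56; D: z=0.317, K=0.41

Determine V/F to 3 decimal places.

V/F = 0.803

Rachford–Rice: g(V/F) = Σ zᵢ(Kᵢ−1)/(1+V/F(Kᵢ−1)) = 0.
g(0) = ΣzᵢKᵢ − 1 = 0.740 and g(1) = 1 − Σzᵢ/Kᵢ = -0.162, so a root lies in (0, 1).
Newton iteration, V/F⁰ = 0.5:
  V/F = 0.500: g = 0.2147, g' = -0.730 → V/F = 0.794
  V/F = 0.794: g = 0.0065, g' = -0.732 → V/F = 0.803
Converged at V/F = 0.803.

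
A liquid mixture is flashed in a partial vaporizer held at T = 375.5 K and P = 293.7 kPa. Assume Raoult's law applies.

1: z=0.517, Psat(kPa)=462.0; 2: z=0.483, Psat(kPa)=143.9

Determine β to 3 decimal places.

β = 0.171

Raoult's law: Kᵢ = Pᵢˢᵃᵗ/P = Pᵢˢᵃᵗ/293.7.
  K_1 = 462.0/293.7 = 1.57303, K_2 = 143.9/293.7 = 0.48996
Rachford–Rice: g(β) = Σ zᵢ(Kᵢ−1)/(1+β(Kᵢ−1)) = 0.
Check two-phase: ΣzᵢKᵢ = 1.050 > 1 and Σzᵢ/Kᵢ = 1.314 > 1, so g(0) = 0.050 > 0 and g(1) = -0.314 < 0.
Binary case is linear: z₁(K₁−1)(1+β(K₂−1)) + z₂(K₂−1)(1+β(K₁−1)) = 0
⇒ β = [z₁(K₁−1)+z₂(K₂−1)] / [−(K₁−1)(K₂−1)] = 0.0499/0.2923 = 0.171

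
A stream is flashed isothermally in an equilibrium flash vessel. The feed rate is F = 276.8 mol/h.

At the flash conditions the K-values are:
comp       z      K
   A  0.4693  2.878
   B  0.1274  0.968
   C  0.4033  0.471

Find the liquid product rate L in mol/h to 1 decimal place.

L = 65.4 mol/h

Newton–Raphson from β = 0.5:
  β = 0.5000: g = 0.16032, g' = -0.6490 → β = 0.7470
  β = 0.7470: g = 0.00986, g' = -0.5953 → β = 0.7636
Converged at β = 0.7636.
Then V = β·F = 0.7636·276.8 = 211.4 mol/h and L = F − V = 65.4 mol/h.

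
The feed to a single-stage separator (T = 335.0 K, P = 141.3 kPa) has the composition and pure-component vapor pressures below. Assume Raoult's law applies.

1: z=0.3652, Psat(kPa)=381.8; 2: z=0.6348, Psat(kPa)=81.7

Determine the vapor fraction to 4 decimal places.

ψ = 0.4929

Raoult's law: Kᵢ = Pᵢˢᵃᵗ/P = Pᵢˢᵃᵗ/141.3.
  K_1 = 381.8/141.3 = 2.702052, K_2 = 81.7/141.3 = 0.578202
Material balance + equilibrium reduce to Σ zᵢ(Kᵢ−1)/(1+ψ(Kᵢ−1)) = 0.
Check two-phase: ΣzᵢKᵢ = 1.3538 > 1 and Σzᵢ/Kᵢ = 1.2330 > 1, so g(0) = 0.3538 > 0 and g(1) = -0.2330 < 0.
Binary case is linear: z₁(K₁−1)(1+ψ(K₂−1)) + z₂(K₂−1)(1+ψ(K₁−1)) = 0
⇒ ψ = [z₁(K₁−1)+z₂(K₂−1)] / [−(K₁−1)(K₂−1)] = 0.35383/0.71792 = 0.4929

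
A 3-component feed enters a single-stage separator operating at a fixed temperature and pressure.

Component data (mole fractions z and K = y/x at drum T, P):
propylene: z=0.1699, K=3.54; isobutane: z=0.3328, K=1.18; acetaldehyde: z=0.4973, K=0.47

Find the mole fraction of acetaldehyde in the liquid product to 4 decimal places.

Rachford–Rice: g(β) = Σ zᵢ(Kᵢ−1)/(1+β(Kᵢ−1)) = 0.
Feasibility: ΣzᵢKᵢ = 1.2279, Σzᵢ/Kᵢ = 1.3881 — both > 1, two phases present.
Iterate (Newton) starting at β = 0.5:
  β = 0.5000: g = -0.11353, g' = -0.4804 → β = 0.2637
  β = 0.2637: g = 0.00926, g' = -0.5918 → β = 0.2793
  β = 0.2793: g = 0.00011, g' = -0.5773 → β = 0.2795
Converged at β = 0.2795.
Compositions from xᵢ = zᵢ/(1+β(Kᵢ−1)), yᵢ = Kᵢxᵢ:
  propylene: x = 0.0994, y = 0.3517
  isobutane: x = 0.3169, y = 0.3739
  acetaldehyde: x = 0.5838, y = 0.2744

x_acetaldehyde = 0.5838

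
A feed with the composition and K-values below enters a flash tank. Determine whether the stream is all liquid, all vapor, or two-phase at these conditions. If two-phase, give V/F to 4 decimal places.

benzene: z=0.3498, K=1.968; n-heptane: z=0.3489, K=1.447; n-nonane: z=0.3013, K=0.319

ΣzᵢKᵢ = 1.2894; Σzᵢ/Kᵢ = 1.3634.
Both exceed 1, so a two-phase solution exists.
Iterate (Newton) starting at ψ = 0.5:
  ψ = 0.5000: g = 0.04452, g' = -0.5167 → ψ = 0.5862
  ψ = 0.5862: g = -0.00190, g' = -0.5643 → ψ = 0.5828
Converged at ψ = 0.5828.

two-phase, V/F = 0.5828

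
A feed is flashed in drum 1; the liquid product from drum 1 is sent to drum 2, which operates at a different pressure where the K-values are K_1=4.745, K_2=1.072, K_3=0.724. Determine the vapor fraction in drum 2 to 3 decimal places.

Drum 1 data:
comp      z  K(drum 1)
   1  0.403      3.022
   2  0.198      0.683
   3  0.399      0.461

Drum 1:
Newton–Raphson from ψ₁ = 0.5:
  ψ₁ = 0.500: g = 0.0362, g' = -0.653 → ψ₁ = 0.555
  ψ₁ = 0.555: g = 0.0006, g' = -0.631 → ψ₁ = 0.557
Converged at ψ₁ = 0.557.
Drum-1 compositions:
  1: x = 0.190, y = 0.573
  2: x = 0.240, y = 0.164
  3: x = 0.570, y = 0.263
Drum-2 feed = drum-1 liquid: z₂ = (0.1896, 0.2404, 0.5700).
Drum 2:
Rachford–Rice: g(ψ₂) = Σ zᵢ(Kᵢ−1)/(1+ψ₂(Kᵢ−1)) = 0.
g(0) = ΣzᵢKᵢ − 1 = 0.570 and g(1) = 1 − Σzᵢ/Kᵢ = -0.051, so a root lies in (0, 1).
Newton–Raphson from ψ₂ = 0.5:
  ψ₂ = 0.500: g = 0.0814, g' = -0.382 → ψ₂ = 0.713
  ψ₂ = 0.713: g = 0.0140, g' = -0.266 → ψ₂ = 0.766
  ψ₂ = 0.766: g = 0.0005, g' = -0.249 → ψ₂ = 0.768
Converged at ψ₂ = 0.768.
  1: x = 0.049, y = 0.232
  2: x = 0.228, y = 0.244
  3: x = 0.723, y = 0.524

V/F (drum 2) = 0.768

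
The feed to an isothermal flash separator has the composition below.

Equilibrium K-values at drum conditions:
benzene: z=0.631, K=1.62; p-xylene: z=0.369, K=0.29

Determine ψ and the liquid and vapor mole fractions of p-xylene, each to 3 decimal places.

ψ = 0.294, x_p-xylene = 0.466, y_p-xylene = 0.135

Binary case is linear: z₁(K₁−1)(1+ψ(K₂−1)) + z₂(K₂−1)(1+ψ(K₁−1)) = 0
⇒ ψ = [z₁(K₁−1)+z₂(K₂−1)] / [−(K₁−1)(K₂−1)] = 0.1292/0.4402 = 0.294
Compositions from xᵢ = zᵢ/(1+ψ(Kᵢ−1)), yᵢ = Kᵢxᵢ:
  benzene: x = 0.534, y = 0.865
  p-xylene: x = 0.466, y = 0.135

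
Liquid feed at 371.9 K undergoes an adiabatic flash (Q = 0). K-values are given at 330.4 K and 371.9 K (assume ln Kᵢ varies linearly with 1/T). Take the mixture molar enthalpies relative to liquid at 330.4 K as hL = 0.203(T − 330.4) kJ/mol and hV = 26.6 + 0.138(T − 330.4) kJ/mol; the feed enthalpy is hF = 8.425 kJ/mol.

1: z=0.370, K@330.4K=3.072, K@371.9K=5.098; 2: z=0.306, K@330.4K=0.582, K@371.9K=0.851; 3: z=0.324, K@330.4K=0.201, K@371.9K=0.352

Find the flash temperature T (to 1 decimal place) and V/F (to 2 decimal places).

T = 332.2 K, V/F = 0.30

Adiabatic flash: solve Rachford–Rice at each trial T, then check hF = ψ·hV(T) + (1−ψ)·hL(T).
  T = 330.4 K: K = (3.072, 0.582, 0.201), RR gives ψ = 0.287, H_out = 7.622 kJ/mol
  T = 371.9 K: K = (5.098, 0.851, 0.352), RR gives ψ = 0.651, H_out = 23.979 kJ/mol
  T = 351.1 K: K = (4.015, 0.711, 0.270), RR gives ψ = 0.469, H_out = 16.058 kJ/mol
  T = 340.8 K: K = (3.528, 0.646, 0.234), RR gives ψ = 0.382, H_out = 12.010 kJ/mol
  T = 335.6 K: K = (3.296, 0.614, 0.217), RR gives ψ = 0.336, H_out = 9.868 kJ/mol
  T = 333.0 K: K = (3.183, 0.598, 0.209), RR gives ψ = 0.311, H_out = 8.760 kJ/mol
  T = 331.7 K: K = (3.127, 0.590, 0.205), RR gives ψ = 0.299, H_out = 8.195 kJ/mol
Linear interpolation between T = 331.7 (H_out = 8.195) and T = 333.0 (H_out = 8.760) on hF = 8.425 gives T ≈ 332.2 K, at which ψ = 0.30.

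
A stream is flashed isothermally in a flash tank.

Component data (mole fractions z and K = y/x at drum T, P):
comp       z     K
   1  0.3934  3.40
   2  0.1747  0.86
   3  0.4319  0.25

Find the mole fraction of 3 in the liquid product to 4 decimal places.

Material balance + equilibrium reduce to Σ zᵢ(Kᵢ−1)/(1+β(Kᵢ−1)) = 0.
Check two-phase: ΣzᵢKᵢ = 1.5958 > 1 and Σzᵢ/Kᵢ = 2.0464 > 1, so g(0) = 0.5958 > 0 and g(1) = -1.0464 < 0.
Newton–Raphson from β = 0.3:
  β = 0.3000: g = 0.10543, g' = -1.1742 → β = 0.3898
  β = 0.3898: g = 0.00420, g' = -1.0938 → β = 0.3936
Converged at β = 0.3936.
Compositions from xᵢ = zᵢ/(1+β(Kᵢ−1)), yᵢ = Kᵢxᵢ:
  1: x = 0.2023, y = 0.6878
  2: x = 0.1849, y = 0.1590
  3: x = 0.6128, y = 0.1532

x_3 = 0.6128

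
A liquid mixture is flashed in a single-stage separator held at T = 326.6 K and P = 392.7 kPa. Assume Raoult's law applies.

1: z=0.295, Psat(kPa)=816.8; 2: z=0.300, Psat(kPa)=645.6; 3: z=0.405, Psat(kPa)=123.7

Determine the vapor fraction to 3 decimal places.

Raoult's law: Kᵢ = Pᵢˢᵃᵗ/P = Pᵢˢᵃᵗ/392.7.
  K_1 = 816.8/392.7 = 2.07996, K_2 = 645.6/392.7 = 1.64400, K_3 = 123.7/392.7 = 0.31500
Let ψ = V/F and solve Σ zᵢ(Kᵢ−1)/(1+ψ(Kᵢ−1)) = 0.
Feasibility: ΣzᵢKᵢ = 1.234, Σzᵢ/Kᵢ = 1.610 — both > 1, two phases present.
Iterate (Newton) starting at ψ = 0.5:
  ψ = 0.500: g = -0.0689, g' = -0.656 → ψ = 0.395
  ψ = 0.395: g = -0.0029, g' = -0.605 → ψ = 0.390
Converged at ψ = 0.390.

ψ = 0.390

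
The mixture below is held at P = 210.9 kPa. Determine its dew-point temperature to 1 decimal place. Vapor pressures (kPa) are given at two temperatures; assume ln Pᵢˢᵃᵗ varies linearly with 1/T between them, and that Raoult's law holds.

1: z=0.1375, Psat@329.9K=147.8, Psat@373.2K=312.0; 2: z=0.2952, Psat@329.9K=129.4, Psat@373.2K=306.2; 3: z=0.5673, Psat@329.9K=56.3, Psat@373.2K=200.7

Dew-point temperature: Σzᵢ·P/Pᵢˢᵃᵗ(T) = 1. Interpolate ln Pᵢˢᵃᵗ = aᵢ + bᵢ/T.
  T = 329.9 K: ΣzᵢP/Pᵢˢᵃᵗ = 2.8024
  T = 373.2 K: ΣzᵢP/Pᵢˢᵃᵗ = 0.8924
  T = 351.5 K: ΣzᵢP/Pᵢˢᵃᵗ = 1.5209
  T = 362.4 K: ΣzᵢP/Pᵢˢᵃᵗ = 1.1530
  T = 367.8 K: ΣzᵢP/Pᵢˢᵃᵗ = 1.0122
  T = 370.5 K: ΣzᵢP/Pᵢˢᵃᵗ = 0.9499
Interpolating between 367.8 K and 370.5 K gives T ≈ 368.3 K.

T = 368.3 K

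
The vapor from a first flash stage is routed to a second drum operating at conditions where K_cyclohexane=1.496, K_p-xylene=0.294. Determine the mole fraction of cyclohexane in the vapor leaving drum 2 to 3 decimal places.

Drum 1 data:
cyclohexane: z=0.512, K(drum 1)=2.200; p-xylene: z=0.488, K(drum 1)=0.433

y_cyclohexane (drum 2) = 0.879

Drum 1:
Material balance + equilibrium reduce to Σ zᵢ(Kᵢ−1)/(1+ψ₁(Kᵢ−1)) = 0.
Check two-phase: ΣzᵢKᵢ = 1.338 > 1 and Σzᵢ/Kᵢ = 1.360 > 1, so g(0) = 0.338 > 0 and g(1) = -0.360 < 0.
Newton iteration, ψ₁⁰ = 0.47:
  ψ₁ = 0.470: g = 0.0156, g' = -0.593 → ψ₁ = 0.496
Converged at ψ₁ = 0.496.
Drum-1 compositions:
  cyclohexane: x = 0.321, y = 0.706
  p-xylene: x = 0.679, y = 0.294
Drum-2 feed = drum-1 vapor: z₂ = (0.7059, 0.2941).
Drum 2:
Material balance + equilibrium reduce to Σ zᵢ(Kᵢ−1)/(1+ψ₂(Kᵢ−1)) = 0.
Check two-phase: ΣzᵢKᵢ = 1.143 > 1 and Σzᵢ/Kᵢ = 1.472 > 1, so g(0) = 0.143 > 0 and g(1) = -0.472 < 0.
Binary case is linear: z₁(K₁−1)(1+ψ₂(K₂−1)) + z₂(K₂−1)(1+ψ₂(K₁−1)) = 0
⇒ ψ₂ = [z₁(K₁−1)+z₂(K₂−1)] / [−(K₁−1)(K₂−1)] = 0.1425/0.3502 = 0.407
  cyclohexane: x = 0.587, y = 0.879
  p-xylene: x = 0.413, y = 0.121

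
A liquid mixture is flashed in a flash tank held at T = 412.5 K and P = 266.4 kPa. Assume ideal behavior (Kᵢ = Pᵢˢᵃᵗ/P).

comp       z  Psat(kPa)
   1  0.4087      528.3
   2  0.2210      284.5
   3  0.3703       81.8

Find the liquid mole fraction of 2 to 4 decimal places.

Raoult's law: Kᵢ = Pᵢˢᵃᵗ/P = Pᵢˢᵃᵗ/266.4.
  K_1 = 528.3/266.4 = 1.983108, K_2 = 284.5/266.4 = 1.067943, K_3 = 81.8/266.4 = 0.307057
Newton iteration, ψ⁰ = 0.5:
  ψ = 0.5000: g = -0.10873, g' = -0.5948 → ψ = 0.3172
  ψ = 0.3172: g = -0.00791, g' = -0.5226 → ψ = 0.3021
  ψ = 0.3021: g = -0.00002, g' = -0.5202 → ψ = 0.3020
Converged at ψ = 0.3020.
Compositions from xᵢ = zᵢ/(1+ψ(Kᵢ−1)), yᵢ = Kᵢxᵢ:
  1: x = 0.3151, y = 0.6249
  2: x = 0.2166, y = 0.2313
  3: x = 0.4683, y = 0.1438

x_2 = 0.2166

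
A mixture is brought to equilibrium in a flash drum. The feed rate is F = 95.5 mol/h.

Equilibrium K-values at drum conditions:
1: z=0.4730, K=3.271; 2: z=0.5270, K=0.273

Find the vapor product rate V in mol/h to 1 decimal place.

V = 40.0 mol/h

Rachford–Rice: g(ψ) = Σ zᵢ(Kᵢ−1)/(1+ψ(Kᵢ−1)) = 0.
Feasibility: ΣzᵢKᵢ = 1.6911, Σzᵢ/Kᵢ = 2.0750 — both > 1, two phases present.
Newton–Raphson from ψ = 0.5:
  ψ = 0.5000: g = -0.09892, g' = -1.2224 → ψ = 0.4191
  ψ = 0.4191: g = -0.00063, g' = -1.2165 → ψ = 0.4186
Converged at ψ = 0.4186.
Then V = ψ·F = 0.4186·95.5 = 40.0 mol/h and L = F − V = 55.5 mol/h.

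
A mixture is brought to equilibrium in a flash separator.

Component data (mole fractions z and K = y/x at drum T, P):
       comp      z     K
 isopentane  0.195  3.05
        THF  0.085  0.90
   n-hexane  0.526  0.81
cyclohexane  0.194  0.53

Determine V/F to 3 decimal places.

V/F = 0.372

Rachford–Rice: g(V/F) = Σ zᵢ(Kᵢ−1)/(1+V/F(Kᵢ−1)) = 0.
g(0) = ΣzᵢKᵢ − 1 = 0.200 and g(1) = 1 − Σzᵢ/Kᵢ = -0.174, so a root lies in (0, 1).
Newton–Raphson from V/F = 0.5:
  V/F = 0.500: g = -0.0412, g' = -0.297 → V/F = 0.362
  V/F = 0.362: g = 0.0036, g' = -0.355 → V/F = 0.372
Converged at V/F = 0.372.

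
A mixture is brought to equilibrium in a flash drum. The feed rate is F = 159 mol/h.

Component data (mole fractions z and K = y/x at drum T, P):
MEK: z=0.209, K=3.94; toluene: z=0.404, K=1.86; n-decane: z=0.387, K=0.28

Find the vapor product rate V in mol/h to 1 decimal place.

V = 89.0 mol/h

Material balance + equilibrium reduce to Σ zᵢ(Kᵢ−1)/(1+ψ(Kᵢ−1)) = 0.
g(0) = ΣzᵢKᵢ − 1 = 0.683 and g(1) = 1 − Σzᵢ/Kᵢ = -0.652, so a root lies in (0, 1).
Iterate (Newton) starting at ψ = 0.48:
  ψ = 0.480: g = 0.0750, g' = -0.929 → ψ = 0.561
  ψ = 0.561: g = -0.0009, g' = -0.958 → ψ = 0.560
Converged at ψ = 0.560.
Then V = ψ·F = 0.5598·159 = 89.0 mol/h and L = F − V = 70.0 mol/h.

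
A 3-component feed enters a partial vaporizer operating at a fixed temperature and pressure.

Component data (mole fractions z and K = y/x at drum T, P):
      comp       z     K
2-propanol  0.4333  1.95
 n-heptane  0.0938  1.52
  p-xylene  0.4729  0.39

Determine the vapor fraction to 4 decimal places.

Let ψ = V/F and solve Σ zᵢ(Kᵢ−1)/(1+ψ(Kᵢ−1)) = 0.
g(0) = ΣzᵢKᵢ − 1 = 0.1719 and g(1) = 1 − Σzᵢ/Kᵢ = -0.4965, so a root lies in (0, 1).
Newton–Raphson from ψ = 0.43:
  ψ = 0.4300: g = -0.05893, g' = -0.5374 → ψ = 0.3204
  ψ = 0.3204: g = -0.00113, g' = -0.5203 → ψ = 0.3182
Converged at ψ = 0.3182.

ψ = 0.3182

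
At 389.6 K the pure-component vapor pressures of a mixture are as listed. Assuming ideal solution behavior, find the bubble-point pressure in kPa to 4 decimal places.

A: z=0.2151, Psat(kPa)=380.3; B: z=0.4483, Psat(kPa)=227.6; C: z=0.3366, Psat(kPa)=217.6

Pbub = 257.0798 kPa

At the bubble point ψ → 0, so ΣzᵢKᵢ = 1 with Kᵢ = Pᵢˢᵃᵗ/P ⇒ P = ΣzᵢPᵢˢᵃᵗ.
P = 0.2151·380.3 + 0.4483·227.6 + 0.3366·217.6 = 257.0798 kPa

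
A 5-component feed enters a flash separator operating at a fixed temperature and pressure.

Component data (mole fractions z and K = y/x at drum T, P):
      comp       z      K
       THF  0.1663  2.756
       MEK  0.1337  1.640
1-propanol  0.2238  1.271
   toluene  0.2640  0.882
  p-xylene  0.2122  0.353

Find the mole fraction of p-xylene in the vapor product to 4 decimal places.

y_p-xylene = 0.1219

Material balance + equilibrium reduce to Σ zᵢ(Kᵢ−1)/(1+ψ(Kᵢ−1)) = 0.
g(0) = ΣzᵢKᵢ − 1 = 0.2698 and g(1) = 1 − Σzᵢ/Kᵢ = -0.2184, so a root lies in (0, 1).
Iterate (Newton) starting at ψ = 0.34:
  ψ = 0.3400: g = 0.10019, g' = -0.4018 → ψ = 0.5894
  ψ = 0.5894: g = 0.00253, g' = -0.4013 → ψ = 0.5957
Converged at ψ = 0.5957.
Compositions from xᵢ = zᵢ/(1+ψ(Kᵢ−1)), yᵢ = Kᵢxᵢ:
  THF: x = 0.0813, y = 0.2240
  MEK: x = 0.0968, y = 0.1587
  1-propanol: x = 0.1927, y = 0.2449
  toluene: x = 0.2840, y = 0.2505
  p-xylene: x = 0.3453, y = 0.1219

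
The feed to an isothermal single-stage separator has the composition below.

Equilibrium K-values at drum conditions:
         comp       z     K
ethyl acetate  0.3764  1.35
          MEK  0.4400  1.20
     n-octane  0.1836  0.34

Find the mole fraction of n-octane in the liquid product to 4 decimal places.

Rachford–Rice: g(V/F) = Σ zᵢ(Kᵢ−1)/(1+V/F(Kᵢ−1)) = 0.
Feasibility: ΣzᵢKᵢ = 1.0986, Σzᵢ/Kᵢ = 1.1855 — both > 1, two phases present.
Newton iteration, V/F⁰ = 0.56:
  V/F = 0.5600: g = -0.00293, g' = -0.2477 → V/F = 0.5482
  V/F = 0.5482: g = -0.00003, g' = -0.2431 → V/F = 0.5480
Converged at V/F = 0.5480.
Compositions from xᵢ = zᵢ/(1+V/F(Kᵢ−1)), yᵢ = Kᵢxᵢ:
  ethyl acetate: x = 0.3158, y = 0.4264
  MEK: x = 0.3965, y = 0.4758
  n-octane: x = 0.2876, y = 0.0978

x_n-octane = 0.2876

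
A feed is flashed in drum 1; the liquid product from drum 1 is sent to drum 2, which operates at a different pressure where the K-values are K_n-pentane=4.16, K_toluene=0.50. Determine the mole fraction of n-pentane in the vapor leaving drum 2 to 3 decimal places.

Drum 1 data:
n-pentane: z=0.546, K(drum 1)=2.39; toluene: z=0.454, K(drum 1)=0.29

y_n-pentane (drum 2) = 0.568

Drum 1:
Binary case is linear: z₁(K₁−1)(1+ψ₁(K₂−1)) + z₂(K₂−1)(1+ψ₁(K₁−1)) = 0
⇒ ψ₁ = [z₁(K₁−1)+z₂(K₂−1)] / [−(K₁−1)(K₂−1)] = 0.4366/0.9869 = 0.442
Drum-1 compositions:
  n-pentane: x = 0.338, y = 0.808
  toluene: x = 0.662, y = 0.192
Drum-2 feed = drum-1 liquid: z₂ = (0.3381, 0.6619).
Drum 2:
Binary case is linear: z₁(K₁−1)(1+ψ₂(K₂−1)) + z₂(K₂−1)(1+ψ₂(K₁−1)) = 0
⇒ ψ₂ = [z₁(K₁−1)+z₂(K₂−1)] / [−(K₁−1)(K₂−1)] = 0.7374/1.5800 = 0.467
  n-pentane: x = 0.137, y = 0.568
  toluene: x = 0.863, y = 0.432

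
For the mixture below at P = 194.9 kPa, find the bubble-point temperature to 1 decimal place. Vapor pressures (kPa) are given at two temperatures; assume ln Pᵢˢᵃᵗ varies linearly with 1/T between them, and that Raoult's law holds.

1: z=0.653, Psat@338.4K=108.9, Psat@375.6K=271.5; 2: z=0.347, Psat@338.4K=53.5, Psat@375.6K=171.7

T = 367.5 K

Bubble-point temperature: ΣzᵢPᵢˢᵃᵗ(T) = P. Interpolate ln Pᵢˢᵃᵗ = aᵢ + bᵢ/T.
  T = 338.4 K: ΣzᵢPᵢˢᵃᵗ = 89.68 kPa
  T = 375.6 K: ΣzᵢPᵢˢᵃᵗ = 236.87 kPa
  T = 357.0 K: ΣzᵢPᵢˢᵃᵗ = 149.27 kPa
  T = 366.3 K: ΣzᵢPᵢˢᵃᵗ = 189.08 kPa
  T = 371.0 K: ΣzᵢPᵢˢᵃᵗ = 212.17 kPa
  T = 368.6 K: ΣzᵢPᵢˢᵃᵗ = 200.12 kPa
Interpolating between 366.3 K and 368.6 K gives T ≈ 367.5 K.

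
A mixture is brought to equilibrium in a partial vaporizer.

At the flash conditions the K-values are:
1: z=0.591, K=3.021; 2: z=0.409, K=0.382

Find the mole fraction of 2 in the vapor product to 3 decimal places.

y_2 = 0.293

Rachford–Rice: g(V/F) = Σ zᵢ(Kᵢ−1)/(1+V/F(Kᵢ−1)) = 0.
Feasibility: ΣzᵢKᵢ = 1.942, Σzᵢ/Kᵢ = 1.266 — both > 1, two phases present.
Binary case is linear: z₁(K₁−1)(1+V/F(K₂−1)) + z₂(K₂−1)(1+V/F(K₁−1)) = 0
⇒ V/F = [z₁(K₁−1)+z₂(K₂−1)] / [−(K₁−1)(K₂−1)] = 0.9416/1.2490 = 0.754
Compositions from xᵢ = zᵢ/(1+V/F(Kᵢ−1)), yᵢ = Kᵢxᵢ:
  1: x = 0.234, y = 0.707
  2: x = 0.766, y = 0.293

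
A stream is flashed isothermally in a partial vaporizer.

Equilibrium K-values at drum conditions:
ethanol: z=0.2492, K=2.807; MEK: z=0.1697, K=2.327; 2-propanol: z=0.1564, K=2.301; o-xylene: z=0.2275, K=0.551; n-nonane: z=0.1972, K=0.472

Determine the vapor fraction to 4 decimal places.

ψ = 0.8964

Rachford–Rice: g(ψ) = Σ zᵢ(Kᵢ−1)/(1+ψ(Kᵢ−1)) = 0.
Check two-phase: ΣzᵢKᵢ = 1.6727 > 1 and Σzᵢ/Kᵢ = 1.0604 > 1, so g(0) = 0.6727 > 0 and g(1) = -0.0604 < 0.
Newton–Raphson from ψ = 0.5:
  ψ = 0.5000: g = 0.22203, g' = -0.6075 → ψ = 0.8655
  ψ = 0.8655: g = 0.01733, g' = -0.5562 → ψ = 0.8967
  ψ = 0.8967: g = -0.00012, g' = -0.5640 → ψ = 0.8964
Converged at ψ = 0.8964.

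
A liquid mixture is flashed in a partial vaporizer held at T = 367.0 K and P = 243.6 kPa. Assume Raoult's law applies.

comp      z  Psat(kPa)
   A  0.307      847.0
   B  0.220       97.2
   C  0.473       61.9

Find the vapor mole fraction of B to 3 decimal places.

y_B = 0.097

Raoult's law: Kᵢ = Pᵢˢᵃᵗ/P = Pᵢˢᵃᵗ/243.6.
  K_A = 847.0/243.6 = 3.47701, K_B = 97.2/243.6 = 0.39901, K_C = 61.9/243.6 = 0.25411
Let β = V/F and solve Σ zᵢ(Kᵢ−1)/(1+β(Kᵢ−1)) = 0.
Feasibility: ΣzᵢKᵢ = 1.275, Σzᵢ/Kᵢ = 2.501 — both > 1, two phases present.
Iterate (Newton) starting at β = 0.5:
  β = 0.500: g = -0.4119, g' = -1.208 → β = 0.159
  β = 0.159: g = -0.0007, g' = -1.406 → β = 0.158
Converged at β = 0.158.
Compositions from xᵢ = zᵢ/(1+β(Kᵢ−1)), yᵢ = Kᵢxᵢ:
  A: x = 0.221, y = 0.767
  B: x = 0.243, y = 0.097
  C: x = 0.536, y = 0.136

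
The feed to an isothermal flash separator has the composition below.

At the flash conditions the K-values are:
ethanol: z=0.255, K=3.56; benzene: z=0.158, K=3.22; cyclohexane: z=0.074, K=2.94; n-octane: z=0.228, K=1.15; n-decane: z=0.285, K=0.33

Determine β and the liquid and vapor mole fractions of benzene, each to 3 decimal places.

β = 0.817, x_benzene = 0.056, y_benzene = 0.181

Material balance + equilibrium reduce to Σ zᵢ(Kᵢ−1)/(1+β(Kᵢ−1)) = 0.
Check two-phase: ΣzᵢKᵢ = 1.990 > 1 and Σzᵢ/Kᵢ = 1.208 > 1, so g(0) = 0.990 > 0 and g(1) = -0.208 < 0.
Newton iteration, β⁰ = 0.5:
  β = 0.500: g = 0.2701, g' = -0.862 → β = 0.813
  β = 0.813: g = 0.0033, g' = -0.939 → β = 0.817
Converged at β = 0.817.
Compositions from xᵢ = zᵢ/(1+β(Kᵢ−1)), yᵢ = Kᵢxᵢ:
  ethanol: x = 0.082, y = 0.294
  benzene: x = 0.056, y = 0.181
  cyclohexane: x = 0.029, y = 0.084
  n-octane: x = 0.203, y = 0.234
  n-decane: x = 0.630, y = 0.208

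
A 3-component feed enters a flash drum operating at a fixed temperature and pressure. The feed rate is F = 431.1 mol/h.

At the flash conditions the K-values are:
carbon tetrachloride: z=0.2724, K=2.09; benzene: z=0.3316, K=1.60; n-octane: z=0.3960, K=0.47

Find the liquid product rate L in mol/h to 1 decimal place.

L = 154.1 mol/h

Newton–Raphson from β = 0.7:
  β = 0.7000: g = -0.02514, g' = -0.4445 → β = 0.6434
  β = 0.6434: g = -0.00043, g' = -0.4301 → β = 0.6424
Converged at β = 0.6424.
Then V = β·F = 0.6424·431.1 = 277.0 mol/h and L = F − V = 154.1 mol/h.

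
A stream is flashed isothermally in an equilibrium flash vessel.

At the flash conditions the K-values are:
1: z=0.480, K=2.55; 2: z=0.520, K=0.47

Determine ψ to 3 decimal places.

Rachford–Rice: g(ψ) = Σ zᵢ(Kᵢ−1)/(1+ψ(Kᵢ−1)) = 0.
Feasibility: ΣzᵢKᵢ = 1.468, Σzᵢ/Kᵢ = 1.295 — both > 1, two phases present.
Newton iteration, ψ⁰ = 0.5:
  ψ = 0.500: g = 0.0442, g' = -0.636 → ψ = 0.569
  ψ = 0.569: g = 0.0005, g' = -0.625 → ψ = 0.570
Converged at ψ = 0.570.

ψ = 0.570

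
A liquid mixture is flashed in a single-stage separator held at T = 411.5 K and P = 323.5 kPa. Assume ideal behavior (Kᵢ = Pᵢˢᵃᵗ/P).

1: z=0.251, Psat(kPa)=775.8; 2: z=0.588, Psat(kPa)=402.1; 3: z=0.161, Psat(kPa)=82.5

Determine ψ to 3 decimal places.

Raoult's law: Kᵢ = Pᵢˢᵃᵗ/P = Pᵢˢᵃᵗ/323.5.
  K_1 = 775.8/323.5 = 2.39815, K_2 = 402.1/323.5 = 1.24297, K_3 = 82.5/323.5 = 0.25502
Iterate (Newton) starting at ψ = 0.5:
  ψ = 0.500: g = 0.1428, g' = -0.424 → ψ = 0.836
  ψ = 0.836: g = -0.0377, g' = -0.757 → ψ = 0.787
  ψ = 0.787: g = -0.0026, g' = -0.657 → ψ = 0.783
Converged at ψ = 0.783.

ψ = 0.783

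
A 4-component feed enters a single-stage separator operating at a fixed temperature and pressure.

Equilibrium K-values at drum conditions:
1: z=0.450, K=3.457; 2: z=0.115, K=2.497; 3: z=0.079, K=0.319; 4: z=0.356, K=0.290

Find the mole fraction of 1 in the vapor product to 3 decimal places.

y_1 = 0.625

Let ψ = V/F and solve Σ zᵢ(Kᵢ−1)/(1+ψ(Kᵢ−1)) = 0.
g(0) = ΣzᵢKᵢ − 1 = 0.971 and g(1) = 1 − Σzᵢ/Kᵢ = -0.651, so a root lies in (0, 1).
Newton–Raphson from ψ = 0.5:
  ψ = 0.500: g = 0.1211, g' = -1.147 → ψ = 0.606
  ψ = 0.606: g = -0.0003, g' = -1.168 → ψ = 0.605
Converged at ψ = 0.605.
Compositions from xᵢ = zᵢ/(1+ψ(Kᵢ−1)), yᵢ = Kᵢxᵢ:
  1: x = 0.181, y = 0.625
  2: x = 0.060, y = 0.151
  3: x = 0.134, y = 0.043
  4: x = 0.624, y = 0.181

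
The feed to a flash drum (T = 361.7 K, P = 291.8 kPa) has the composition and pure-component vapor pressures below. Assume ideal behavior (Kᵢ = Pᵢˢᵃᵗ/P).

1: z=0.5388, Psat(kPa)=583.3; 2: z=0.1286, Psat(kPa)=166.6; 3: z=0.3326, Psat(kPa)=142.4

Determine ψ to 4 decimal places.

ψ = 0.6377

Raoult's law: Kᵢ = Pᵢˢᵃᵗ/P = Pᵢˢᵃᵗ/291.8.
  K_1 = 583.3/291.8 = 1.998972, K_2 = 166.6/291.8 = 0.570939, K_3 = 142.4/291.8 = 0.488005
Rachford–Rice: g(ψ) = Σ zᵢ(Kᵢ−1)/(1+ψ(Kᵢ−1)) = 0.
Check two-phase: ΣzᵢKᵢ = 1.3128 > 1 and Σzᵢ/Kᵢ = 1.1763 > 1, so g(0) = 0.3128 > 0 and g(1) = -0.1763 < 0.
Newton–Raphson from ψ = 0.5:
  ψ = 0.5000: g = 0.05982, g' = -0.4350 → ψ = 0.6375
  ψ = 0.6375: g = 0.00007, g' = -0.4377 → ψ = 0.6377
Converged at ψ = 0.6377.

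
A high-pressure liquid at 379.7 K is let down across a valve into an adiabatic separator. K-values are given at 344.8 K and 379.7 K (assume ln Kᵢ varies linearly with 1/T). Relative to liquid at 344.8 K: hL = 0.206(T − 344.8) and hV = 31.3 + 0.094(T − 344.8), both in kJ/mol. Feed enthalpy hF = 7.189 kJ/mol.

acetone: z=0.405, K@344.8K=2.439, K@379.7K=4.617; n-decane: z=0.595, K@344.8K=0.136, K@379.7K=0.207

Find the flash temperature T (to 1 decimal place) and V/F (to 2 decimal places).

Adiabatic flash: solve Rachford–Rice at each trial T, then check hF = ψ·hV(T) + (1−ψ)·hL(T).
  T = 344.8 K: K = (2.439, 0.136), RR gives ψ = 0.055, H_out = 1.730 kJ/mol
  T = 379.7 K: K = (4.617, 0.207), RR gives ψ = 0.346, H_out = 16.673 kJ/mol
  T = 362.2 K: K = (3.405, 0.169), RR gives ψ = 0.240, H_out = 10.633 kJ/mol
  T = 353.5 K: K = (2.893, 0.152), RR gives ψ = 0.163, H_out = 6.749 kJ/mol
  T = 357.9 K: K = (3.145, 0.161), RR gives ψ = 0.205, H_out = 8.819 kJ/mol
  T = 355.7 K: K = (3.017, 0.156), RR gives ψ = 0.185, H_out = 7.815 kJ/mol
Linear interpolation between T = 353.5 (H_out = 6.749) and T = 355.7 (H_out = 7.815) on hF = 7.189 gives T ≈ 354.4 K, at which ψ = 0.17.

T = 354.4 K, V/F = 0.17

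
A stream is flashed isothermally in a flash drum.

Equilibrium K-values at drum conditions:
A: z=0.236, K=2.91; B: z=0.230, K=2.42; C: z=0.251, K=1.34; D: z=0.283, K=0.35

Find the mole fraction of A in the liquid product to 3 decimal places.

Newton–Raphson from β = 0.5:
  β = 0.500: g = 0.2220, g' = -0.667 → β = 0.833
  β = 0.833: g = -0.0107, g' = -0.811 → β = 0.819
Converged at β = 0.819.
Compositions from xᵢ = zᵢ/(1+β(Kᵢ−1)), yᵢ = Kᵢxᵢ:
  A: x = 0.092, y = 0.268
  B: x = 0.106, y = 0.257
  C: x = 0.196, y = 0.263
  D: x = 0.605, y = 0.212

x_A = 0.092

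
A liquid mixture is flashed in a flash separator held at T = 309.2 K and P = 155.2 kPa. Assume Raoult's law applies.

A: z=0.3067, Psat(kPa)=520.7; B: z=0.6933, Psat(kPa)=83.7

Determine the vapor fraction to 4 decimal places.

Raoult's law: Kᵢ = Pᵢˢᵃᵗ/P = Pᵢˢᵃᵗ/155.2.
  K_A = 520.7/155.2 = 3.355026, K_B = 83.7/155.2 = 0.539304
Binary case is linear: z₁(K₁−1)(1+ψ(K₂−1)) + z₂(K₂−1)(1+ψ(K₁−1)) = 0
⇒ ψ = [z₁(K₁−1)+z₂(K₂−1)] / [−(K₁−1)(K₂−1)] = 0.40289/1.08495 = 0.3713

ψ = 0.3713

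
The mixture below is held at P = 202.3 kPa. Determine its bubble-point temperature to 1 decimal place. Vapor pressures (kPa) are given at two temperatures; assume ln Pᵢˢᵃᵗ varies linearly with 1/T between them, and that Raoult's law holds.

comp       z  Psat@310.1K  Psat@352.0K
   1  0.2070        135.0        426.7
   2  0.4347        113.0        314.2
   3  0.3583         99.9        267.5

T = 332.2 K

Bubble-point temperature: ΣzᵢPᵢˢᵃᵗ(T) = P. Interpolate ln Pᵢˢᵃᵗ = aᵢ + bᵢ/T.
  T = 310.1 K: ΣzᵢPᵢˢᵃᵗ = 112.86 kPa
  T = 352.0 K: ΣzᵢPᵢˢᵃᵗ = 320.75 kPa
  T = 331.1 K: ΣzᵢPᵢˢᵃᵗ = 196.80 kPa
  T = 341.6 K: ΣzᵢPᵢˢᵃᵗ = 253.40 kPa
  T = 336.4 K: ΣzᵢPᵢˢᵃᵗ = 224.01 kPa
  T = 333.8 K: ΣzᵢPᵢˢᵃᵗ = 210.33 kPa
Interpolating between 331.1 K and 333.8 K gives T ≈ 332.2 K.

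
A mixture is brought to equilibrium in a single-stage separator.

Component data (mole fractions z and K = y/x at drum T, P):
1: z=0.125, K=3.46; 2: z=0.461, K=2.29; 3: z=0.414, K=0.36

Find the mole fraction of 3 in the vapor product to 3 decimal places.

y_3 = 0.251

Rachford–Rice: g(ψ) = Σ zᵢ(Kᵢ−1)/(1+ψ(Kᵢ−1)) = 0.
g(0) = ΣzᵢKᵢ − 1 = 0.637 and g(1) = 1 − Σzᵢ/Kᵢ = -0.387, so a root lies in (0, 1).
Newton–Raphson from ψ = 0.5:
  ψ = 0.500: g = 0.1098, g' = -0.802 → ψ = 0.637
  ψ = 0.637: g = -0.0009, g' = -0.829 → ψ = 0.636
Converged at ψ = 0.636.
Compositions from xᵢ = zᵢ/(1+ψ(Kᵢ−1)), yᵢ = Kᵢxᵢ:
  1: x = 0.049, y = 0.169
  2: x = 0.253, y = 0.580
  3: x = 0.698, y = 0.251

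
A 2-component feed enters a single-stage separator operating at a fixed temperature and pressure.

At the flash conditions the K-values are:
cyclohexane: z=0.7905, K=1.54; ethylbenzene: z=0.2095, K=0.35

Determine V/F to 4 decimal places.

Rachford–Rice: g(V/F) = Σ zᵢ(Kᵢ−1)/(1+V/F(Kᵢ−1)) = 0.
Feasibility: ΣzᵢKᵢ = 1.2907, Σzᵢ/Kᵢ = 1.1119 — both > 1, two phases present.
Binary case is linear: z₁(K₁−1)(1+V/F(K₂−1)) + z₂(K₂−1)(1+V/F(K₁−1)) = 0
⇒ V/F = [z₁(K₁−1)+z₂(K₂−1)] / [−(K₁−1)(K₂−1)] = 0.29070/0.35100 = 0.8282

V/F = 0.8282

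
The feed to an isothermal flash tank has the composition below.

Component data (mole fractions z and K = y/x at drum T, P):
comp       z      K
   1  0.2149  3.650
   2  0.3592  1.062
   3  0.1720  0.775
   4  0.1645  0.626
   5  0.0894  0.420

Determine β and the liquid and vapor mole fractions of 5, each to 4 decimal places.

β = 0.7130, x_5 = 0.1524, y_5 = 0.0640

Let β = V/F and solve Σ zᵢ(Kᵢ−1)/(1+β(Kᵢ−1)) = 0.
Check two-phase: ΣzᵢKᵢ = 1.4397 > 1 and Σzᵢ/Kᵢ = 1.0947 > 1, so g(0) = 0.4397 > 0 and g(1) = -0.0947 < 0.
Newton–Raphson from β = 0.5:
  β = 0.5000: g = 0.07423, g' = -0.3860 → β = 0.6923
  β = 0.6923: g = 0.00676, g' = -0.3272 → β = 0.7130
Converged at β = 0.7130.
Compositions from xᵢ = zᵢ/(1+β(Kᵢ−1)), yᵢ = Kᵢxᵢ:
  1: x = 0.0744, y = 0.2715
  2: x = 0.3440, y = 0.3653
  3: x = 0.2049, y = 0.1588
  4: x = 0.2243, y = 0.1404
  5: x = 0.1524, y = 0.0640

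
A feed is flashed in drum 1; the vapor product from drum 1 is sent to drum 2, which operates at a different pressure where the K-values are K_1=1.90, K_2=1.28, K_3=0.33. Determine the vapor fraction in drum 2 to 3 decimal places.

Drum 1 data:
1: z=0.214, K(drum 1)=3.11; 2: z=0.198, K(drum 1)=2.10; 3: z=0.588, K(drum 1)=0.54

V/F (drum 2) = 0.180

Drum 1:
Material balance + equilibrium reduce to Σ zᵢ(Kᵢ−1)/(1+ψ₁(Kᵢ−1)) = 0.
g(0) = ΣzᵢKᵢ − 1 = 0.399 and g(1) = 1 − Σzᵢ/Kᵢ = -0.252, so a root lies in (0, 1).
Iterate (Newton) starting at ψ₁ = 0.48:
  ψ₁ = 0.480: g = 0.0197, g' = -0.543 → ψ₁ = 0.516
  ψ₁ = 0.516: g = 0.0002, g' = -0.530 → ψ₁ = 0.517
Converged at ψ₁ = 0.517.
Drum-1 compositions:
  1: x = 0.102, y = 0.318
  2: x = 0.126, y = 0.265
  3: x = 0.771, y = 0.417
Drum-2 feed = drum-1 vapor: z₂ = (0.3184, 0.2651, 0.4166).
Drum 2:
Newton iteration, ψ₂⁰ = 0.34:
  ψ₂ = 0.340: g = -0.0743, g' = -0.482 → ψ₂ = 0.186
  ψ₂ = 0.186: g = -0.0028, g' = -0.452 → ψ₂ = 0.180
Converged at ψ₂ = 0.180.
  1: x = 0.274, y = 0.521
  2: x = 0.252, y = 0.323
  3: x = 0.474, y = 0.156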